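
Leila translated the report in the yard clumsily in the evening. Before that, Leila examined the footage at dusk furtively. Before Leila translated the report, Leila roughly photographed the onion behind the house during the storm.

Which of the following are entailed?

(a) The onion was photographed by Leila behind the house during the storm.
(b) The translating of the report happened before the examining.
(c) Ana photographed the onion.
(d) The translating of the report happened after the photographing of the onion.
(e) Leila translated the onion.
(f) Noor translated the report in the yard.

(a) Entailed — the original entails any weakening of itself; this just drops 'roughly'.
(b) Not entailed — the narrative places the examining before the translating, not after.
(c) Not entailed — the passage has Leila photographing the onion, not Ana.
(d) Entailed — the narrative places the photographing before the translating.
(e) Not entailed — Leila translated the report, not the onion; the onion belongs to the photographing event.
(f) Not entailed — the passage has Leila translating the report, not Noor.

(a), (d)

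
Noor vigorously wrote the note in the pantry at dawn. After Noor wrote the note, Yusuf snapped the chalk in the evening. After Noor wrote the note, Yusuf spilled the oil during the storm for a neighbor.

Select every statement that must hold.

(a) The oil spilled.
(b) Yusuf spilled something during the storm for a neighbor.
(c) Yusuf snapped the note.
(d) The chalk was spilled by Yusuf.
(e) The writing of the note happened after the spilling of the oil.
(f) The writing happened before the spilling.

(a) Entailed — 'Yusuf spilled the oil' is causative; it entails the inchoative 'the oil spilled'.
(b) Entailed — generalizing the patient leaves a sub-description the original still satisfies.
(c) Not entailed — Yusuf snapped the chalk, not the note; the note belongs to the writing event.
(d) Not entailed — Yusuf spilled the oil, not the chalk; the chalk belongs to the snapping event.
(e) Not entailed — the narrative places the writing before the spilling, not after.
(f) Entailed — the narrative places the writing before the spilling.

(a), (b), (f)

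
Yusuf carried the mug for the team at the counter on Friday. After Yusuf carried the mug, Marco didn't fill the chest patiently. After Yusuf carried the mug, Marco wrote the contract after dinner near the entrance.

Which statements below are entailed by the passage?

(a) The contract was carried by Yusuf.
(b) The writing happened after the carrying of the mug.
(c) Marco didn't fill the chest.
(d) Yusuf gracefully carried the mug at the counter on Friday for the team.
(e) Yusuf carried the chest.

(a) Not entailed — Yusuf carried the mug, not the contract; the contract belongs to the writing event.
(b) Entailed — the narrative places the carrying before the writing.
(c) Not entailed — dropping 'patiently' under negation is not valid — the original leaves open that Marco filled the chest some other way.
(d) Not entailed — 'gracefully' adds information not in the original event.
(e) Not entailed — Yusuf carried the mug, not the chest; the chest belongs to the filling event.

(b)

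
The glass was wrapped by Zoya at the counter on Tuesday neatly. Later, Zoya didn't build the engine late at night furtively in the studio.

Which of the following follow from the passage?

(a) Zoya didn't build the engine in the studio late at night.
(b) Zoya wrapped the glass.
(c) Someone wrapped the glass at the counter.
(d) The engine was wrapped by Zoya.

(a) Not entailed — dropping 'furtively' under negation is not valid — the original leaves open that Zoya built the engine some other way.
(b) Entailed — dropping 'neatly', 'on Tuesday', 'at the counter' leaves a sub-description the original still satisfies.
(c) Entailed — this follows by dropping conjuncts from the wrapping event's description.
(d) Not entailed — Zoya wrapped the glass, not the engine; the engine belongs to the building event.

(b), (c)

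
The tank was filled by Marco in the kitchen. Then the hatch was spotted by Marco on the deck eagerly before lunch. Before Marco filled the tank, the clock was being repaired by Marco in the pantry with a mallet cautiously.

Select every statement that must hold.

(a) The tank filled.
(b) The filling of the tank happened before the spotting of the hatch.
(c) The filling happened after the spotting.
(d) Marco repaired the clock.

(a) Entailed — 'Marco filled the tank' is causative; it entails the inchoative 'the tank filled'.
(b) Entailed — the narrative places the filling before the spotting.
(c) Not entailed — the narrative places the filling before the spotting, not after.
(d) Not entailed — 'was repairing' is progressive on an accomplishment; it does not entail the completed 'repaired'.

(a), (b)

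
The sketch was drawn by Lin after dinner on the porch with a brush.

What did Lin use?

a brush

'with a brush' marks the instrument of the drawing event.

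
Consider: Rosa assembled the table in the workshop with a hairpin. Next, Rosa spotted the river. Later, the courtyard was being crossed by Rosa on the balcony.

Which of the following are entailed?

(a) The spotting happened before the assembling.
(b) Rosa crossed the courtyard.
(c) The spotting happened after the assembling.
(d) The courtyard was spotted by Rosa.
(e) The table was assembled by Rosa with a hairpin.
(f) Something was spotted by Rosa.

(a) Not entailed — the narrative places the assembling before the spotting, not after.
(b) Not entailed — 'was crossing' is progressive on an accomplishment; it does not entail the completed 'crossed'.
(c) Entailed — the narrative places the assembling before the spotting.
(d) Not entailed — Rosa spotted the river, not the courtyard; the courtyard belongs to the crossing event.
(e) Entailed — the original entails any weakening of itself; this just drops 'in the workshop'.
(f) Entailed — every conjunct here is already in the original spotting event.

(c), (e), (f)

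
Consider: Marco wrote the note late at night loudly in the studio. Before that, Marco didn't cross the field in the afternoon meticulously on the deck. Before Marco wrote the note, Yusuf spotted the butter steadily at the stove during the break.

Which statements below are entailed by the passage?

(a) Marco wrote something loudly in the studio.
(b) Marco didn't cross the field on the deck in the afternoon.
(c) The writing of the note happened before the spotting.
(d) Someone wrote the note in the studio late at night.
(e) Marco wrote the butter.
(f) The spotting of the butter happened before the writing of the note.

(a), (d), (f)

(a) Entailed — every conjunct here is already in the original writing event.
(b) Not entailed — dropping 'meticulously' under negation is not valid — the original leaves open that Marco crossed the field some other way.
(c) Not entailed — the narrative places the spotting before the writing, not after.
(d) Entailed — every conjunct here is already in the original writing event.
(e) Not entailed — Marco wrote the note, not the butter; the butter belongs to the spotting event.
(f) Entailed — the narrative places the spotting before the writing.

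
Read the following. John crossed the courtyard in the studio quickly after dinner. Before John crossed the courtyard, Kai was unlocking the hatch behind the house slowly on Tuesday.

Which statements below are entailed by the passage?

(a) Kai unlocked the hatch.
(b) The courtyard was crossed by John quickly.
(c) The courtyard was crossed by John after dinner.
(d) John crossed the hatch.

(b), (c)

(a) Not entailed — 'was unlocking' is progressive on an accomplishment; it does not entail the completed 'unlocked'.
(b) Entailed — dropping 'after dinner', 'in the studio' leaves a sub-description the original still satisfies.
(c) Entailed — dropping 'in the studio', 'quickly' leaves a sub-description the original still satisfies.
(d) Not entailed — John crossed the courtyard, not the hatch; the hatch belongs to the unlocking event.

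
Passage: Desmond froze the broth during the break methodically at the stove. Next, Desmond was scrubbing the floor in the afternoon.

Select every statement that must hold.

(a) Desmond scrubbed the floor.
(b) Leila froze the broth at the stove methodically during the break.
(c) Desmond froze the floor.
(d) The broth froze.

(a) Entailed — 'scrub' is an activity; 'was scrubbing' entails that some scrubbing happened, so 'scrubbed' holds.
(b) Not entailed — the passage has Desmond freezing the broth, not Leila.
(c) Not entailed — Desmond froze the broth, not the floor; the floor belongs to the scrubbing event.
(d) Entailed — 'Desmond froze the broth' is causative; it entails the inchoative 'the broth froze'.

(a), (d)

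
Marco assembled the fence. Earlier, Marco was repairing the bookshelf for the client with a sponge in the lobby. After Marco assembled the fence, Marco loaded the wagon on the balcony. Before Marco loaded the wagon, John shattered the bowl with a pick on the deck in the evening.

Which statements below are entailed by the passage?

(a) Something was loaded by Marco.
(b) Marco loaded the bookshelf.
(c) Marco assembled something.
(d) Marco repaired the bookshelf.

(a), (c)

(a) Entailed — the original entails any weakening of itself; this just drops 'on the balcony' and generalizes the patient.
(b) Not entailed — Marco loaded the wagon, not the bookshelf; the bookshelf belongs to the repairing event.
(c) Entailed — the original entails any weakening of itself; this just generalizes the patient.
(d) Not entailed — 'was repairing' is progressive on an accomplishment; it does not entail the completed 'repaired'.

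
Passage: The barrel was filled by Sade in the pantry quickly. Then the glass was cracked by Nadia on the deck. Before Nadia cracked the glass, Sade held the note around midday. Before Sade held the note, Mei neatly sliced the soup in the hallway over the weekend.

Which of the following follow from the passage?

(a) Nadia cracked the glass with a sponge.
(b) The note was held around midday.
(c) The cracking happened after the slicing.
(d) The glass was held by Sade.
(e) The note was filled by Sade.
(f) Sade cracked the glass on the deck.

(b), (c)

(a) Not entailed — 'with a sponge' adds information not in the original event.
(b) Entailed — every conjunct here is already in the original holding event.
(c) Entailed — the narrative places the slicing before the cracking.
(d) Not entailed — Sade held the note, not the glass; the glass belongs to the cracking event.
(e) Not entailed — Sade filled the barrel, not the note; the note belongs to the holding event.
(f) Not entailed — the passage has Nadia cracking the glass, not Sade.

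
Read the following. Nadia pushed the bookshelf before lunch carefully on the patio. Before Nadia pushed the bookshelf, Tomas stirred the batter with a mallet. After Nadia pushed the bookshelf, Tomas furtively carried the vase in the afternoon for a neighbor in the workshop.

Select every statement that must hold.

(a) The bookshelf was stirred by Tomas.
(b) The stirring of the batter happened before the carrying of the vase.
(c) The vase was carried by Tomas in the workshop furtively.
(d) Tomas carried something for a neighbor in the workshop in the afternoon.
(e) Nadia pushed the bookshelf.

(b), (c), (d), (e)

(a) Not entailed — Tomas stirred the batter, not the bookshelf; the bookshelf belongs to the pushing event.
(b) Entailed — the narrative places the stirring before the carrying.
(c) Entailed — the original entails any weakening of itself; this just drops 'for a neighbor', 'in the afternoon'.
(d) Entailed — the original entails any weakening of itself; this just drops 'furtively' and generalizes the patient.
(e) Entailed — every conjunct here is already in the original pushing event.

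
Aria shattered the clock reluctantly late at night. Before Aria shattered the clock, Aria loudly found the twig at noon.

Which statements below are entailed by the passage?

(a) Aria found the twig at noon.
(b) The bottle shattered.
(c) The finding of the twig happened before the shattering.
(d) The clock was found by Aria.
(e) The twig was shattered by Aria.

(a), (c)

(a) Entailed — dropping 'loudly' leaves a sub-description the original still satisfies.
(b) Not entailed — the clock is what shattered, not the bottle.
(c) Entailed — the narrative places the finding before the shattering.
(d) Not entailed — Aria found the twig, not the clock; the clock belongs to the shattering event.
(e) Not entailed — Aria shattered the clock, not the twig; the twig belongs to the finding event.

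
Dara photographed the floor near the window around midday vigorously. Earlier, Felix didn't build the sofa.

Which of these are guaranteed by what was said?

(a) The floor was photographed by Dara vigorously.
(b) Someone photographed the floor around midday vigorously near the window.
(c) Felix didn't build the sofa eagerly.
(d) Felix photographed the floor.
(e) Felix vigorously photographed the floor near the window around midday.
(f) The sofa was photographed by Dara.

(a), (b), (c)

(a) Entailed — dropping 'near the window', 'around midday' leaves a sub-description the original still satisfies.
(b) Entailed — this follows by dropping conjuncts from the photographing event's description.
(c) Entailed — under negation, adding a further restriction is entailed: if no such building event occurred, none occurred eagerly either.
(d) Not entailed — the passage has Dara photographing the floor, not Felix.
(e) Not entailed — the passage has Dara photographing the floor, not Felix.
(f) Not entailed — Dara photographed the floor, not the sofa; the sofa belongs to the building event.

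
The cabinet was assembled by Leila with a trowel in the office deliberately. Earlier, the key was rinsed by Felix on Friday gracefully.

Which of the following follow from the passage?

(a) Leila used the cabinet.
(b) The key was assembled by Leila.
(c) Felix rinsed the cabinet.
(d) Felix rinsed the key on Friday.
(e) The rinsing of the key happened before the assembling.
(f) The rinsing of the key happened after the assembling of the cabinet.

(a) Not entailed — the cabinet is the patient, not an instrument — Leila used a trowel.
(b) Not entailed — Leila assembled the cabinet, not the key; the key belongs to the rinsing event.
(c) Not entailed — Felix rinsed the key, not the cabinet; the cabinet belongs to the assembling event.
(d) Entailed — the original entails any weakening of itself; this just drops 'gracefully'.
(e) Entailed — the narrative places the rinsing before the assembling.
(f) Not entailed — the narrative places the rinsing before the assembling, not after.

(d), (e)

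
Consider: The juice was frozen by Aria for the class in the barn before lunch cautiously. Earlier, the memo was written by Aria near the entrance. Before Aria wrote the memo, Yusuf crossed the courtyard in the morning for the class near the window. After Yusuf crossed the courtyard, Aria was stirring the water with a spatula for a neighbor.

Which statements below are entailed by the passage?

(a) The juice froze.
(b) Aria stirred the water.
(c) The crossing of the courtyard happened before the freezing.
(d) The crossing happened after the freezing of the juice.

(a) Entailed — 'Aria froze the juice' is causative; it entails the inchoative 'the juice froze'.
(b) Entailed — 'stir' is an activity; 'was stirring' entails that some stirring happened, so 'stirred' holds.
(c) Entailed — the narrative places the crossing before the freezing.
(d) Not entailed — the narrative places the crossing before the freezing, not after.

(a), (b), (c)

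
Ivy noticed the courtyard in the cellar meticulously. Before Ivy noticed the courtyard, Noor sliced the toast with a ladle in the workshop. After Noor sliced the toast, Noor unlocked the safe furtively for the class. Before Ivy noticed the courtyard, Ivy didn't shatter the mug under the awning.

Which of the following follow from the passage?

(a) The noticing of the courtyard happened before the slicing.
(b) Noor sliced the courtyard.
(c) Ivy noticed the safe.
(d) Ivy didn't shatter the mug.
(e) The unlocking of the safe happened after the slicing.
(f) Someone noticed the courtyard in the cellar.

(a) Not entailed — the narrative places the slicing before the noticing, not after.
(b) Not entailed — Noor sliced the toast, not the courtyard; the courtyard belongs to the noticing event.
(c) Not entailed — Ivy noticed the courtyard, not the safe; the safe belongs to the unlocking event.
(d) Not entailed — dropping 'under the awning' under negation is not valid — the original leaves open that Ivy shattered the mug some other way.
(e) Entailed — the narrative places the slicing before the unlocking.
(f) Entailed — dropping 'meticulously' and generalizing the agent leaves a sub-description the original still satisfies.

(e), (f)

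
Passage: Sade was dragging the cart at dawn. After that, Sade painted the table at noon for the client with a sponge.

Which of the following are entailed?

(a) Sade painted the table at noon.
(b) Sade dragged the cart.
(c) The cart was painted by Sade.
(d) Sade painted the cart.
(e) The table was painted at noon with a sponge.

(a) Entailed — dropping 'with a sponge', 'for the client' leaves a sub-description the original still satisfies.
(b) Entailed — 'drag' is an activity; 'was dragging' entails that some dragging happened, so 'dragged' holds.
(c) Not entailed — Sade painted the table, not the cart; the cart belongs to the dragging event.
(d) Not entailed — Sade painted the table, not the cart; the cart belongs to the dragging event.
(e) Entailed — every conjunct here is already in the original painting event.

(a), (b), (e)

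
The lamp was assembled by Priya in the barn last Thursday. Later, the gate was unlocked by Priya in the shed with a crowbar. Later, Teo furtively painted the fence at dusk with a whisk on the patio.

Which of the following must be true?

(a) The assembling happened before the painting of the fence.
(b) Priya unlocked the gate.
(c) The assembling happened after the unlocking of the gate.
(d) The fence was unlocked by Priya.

(a) Entailed — the narrative places the assembling before the painting.
(b) Entailed — dropping 'with a crowbar', 'in the shed' leaves a sub-description the original still satisfies.
(c) Not entailed — the narrative places the assembling before the unlocking, not after.
(d) Not entailed — Priya unlocked the gate, not the fence; the fence belongs to the painting event.

(a), (b)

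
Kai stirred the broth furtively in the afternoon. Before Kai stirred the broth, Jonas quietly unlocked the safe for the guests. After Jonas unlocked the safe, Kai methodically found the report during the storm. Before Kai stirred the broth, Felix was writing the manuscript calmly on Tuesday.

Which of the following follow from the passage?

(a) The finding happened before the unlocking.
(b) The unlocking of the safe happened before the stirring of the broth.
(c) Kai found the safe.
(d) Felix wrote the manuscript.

(a) Not entailed — the narrative places the unlocking before the finding, not after.
(b) Entailed — the narrative places the unlocking before the stirring.
(c) Not entailed — Kai found the report, not the safe; the safe belongs to the unlocking event.
(d) Not entailed — 'was writing' is progressive on an accomplishment; it does not entail the completed 'wrote'.

(b)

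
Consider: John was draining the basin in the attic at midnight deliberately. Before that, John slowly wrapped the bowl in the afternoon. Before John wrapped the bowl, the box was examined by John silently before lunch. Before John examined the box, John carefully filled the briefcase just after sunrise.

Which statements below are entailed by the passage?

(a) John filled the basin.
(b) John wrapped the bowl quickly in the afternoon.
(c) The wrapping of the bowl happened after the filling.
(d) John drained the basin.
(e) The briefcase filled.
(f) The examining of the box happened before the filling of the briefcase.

(c), (e)

(a) Not entailed — John filled the briefcase, not the basin; the basin belongs to the draining event.
(b) Not entailed — 'quickly' adds a manner not in (and inconsistent with) the original.
(c) Entailed — the narrative places the filling before the wrapping.
(d) Not entailed — 'was draining' is progressive on an accomplishment; it does not entail the completed 'drained'.
(e) Entailed — 'John filled the briefcase' is causative; it entails the inchoative 'the briefcase filled'.
(f) Not entailed — the narrative places the filling before the examining, not after.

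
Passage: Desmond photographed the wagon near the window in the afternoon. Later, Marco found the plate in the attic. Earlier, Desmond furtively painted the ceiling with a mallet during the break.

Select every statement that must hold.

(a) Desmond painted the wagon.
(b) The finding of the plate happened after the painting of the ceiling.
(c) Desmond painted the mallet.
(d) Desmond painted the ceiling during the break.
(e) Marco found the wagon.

(a) Not entailed — Desmond painted the ceiling, not the wagon; the wagon belongs to the photographing event.
(b) Entailed — the narrative places the painting before the finding.
(c) Not entailed — the mallet is the instrument, not what was painted.
(d) Entailed — the original entails any weakening of itself; this just drops 'furtively', 'with a mallet'.
(e) Not entailed — Marco found the plate, not the wagon; the wagon belongs to the photographing event.

(b), (d)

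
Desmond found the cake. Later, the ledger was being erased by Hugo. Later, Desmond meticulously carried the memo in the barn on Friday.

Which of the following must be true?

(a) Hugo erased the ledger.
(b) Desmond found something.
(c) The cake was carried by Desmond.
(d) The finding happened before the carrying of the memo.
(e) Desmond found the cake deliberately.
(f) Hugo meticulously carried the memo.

(a) Not entailed — 'was erasing' is progressive on an accomplishment; it does not entail the completed 'erased'.
(b) Entailed — generalizing the patient leaves a sub-description the original still satisfies.
(c) Not entailed — Desmond carried the memo, not the cake; the cake belongs to the finding event.
(d) Entailed — the narrative places the finding before the carrying.
(e) Not entailed — 'deliberately' adds information not in the original event.
(f) Not entailed — the passage has Desmond carrying the memo, not Hugo.

(b), (d)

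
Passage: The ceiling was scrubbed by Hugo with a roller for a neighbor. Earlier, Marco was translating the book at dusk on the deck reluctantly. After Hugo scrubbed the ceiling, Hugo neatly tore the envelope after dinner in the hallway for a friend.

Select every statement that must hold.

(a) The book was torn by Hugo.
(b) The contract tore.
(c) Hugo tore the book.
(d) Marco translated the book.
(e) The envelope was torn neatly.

(e)

(a) Not entailed — Hugo tore the envelope, not the book; the book belongs to the translating event.
(b) Not entailed — the envelope is what tore, not the contract.
(c) Not entailed — Hugo tore the envelope, not the book; the book belongs to the translating event.
(d) Not entailed — 'was translating' is progressive on an accomplishment; it does not entail the completed 'translated'.
(e) Entailed — dropping 'after dinner', 'for a friend', 'in the hallway' and generalizing the agent leaves a sub-description the original still satisfies.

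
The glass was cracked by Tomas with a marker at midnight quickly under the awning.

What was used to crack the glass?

a marker

'with a marker' marks the instrument of the cracking event.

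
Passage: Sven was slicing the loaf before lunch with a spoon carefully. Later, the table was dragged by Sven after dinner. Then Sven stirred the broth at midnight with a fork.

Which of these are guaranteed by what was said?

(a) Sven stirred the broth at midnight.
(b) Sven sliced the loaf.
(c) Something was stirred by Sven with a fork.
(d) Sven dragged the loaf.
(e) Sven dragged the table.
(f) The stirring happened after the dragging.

(a) Entailed — the original entails any weakening of itself; this just drops 'with a fork'.
(b) Not entailed — 'was slicing' is progressive on an accomplishment; it does not entail the completed 'sliced'.
(c) Entailed — dropping 'at midnight' and generalizing the patient leaves a sub-description the original still satisfies.
(d) Not entailed — Sven dragged the table, not the loaf; the loaf belongs to the slicing event.
(e) Entailed — dropping 'after dinner' leaves a sub-description the original still satisfies.
(f) Entailed — the narrative places the dragging before the stirring.

(a), (c), (e), (f)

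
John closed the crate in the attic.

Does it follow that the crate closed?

yes

'John closed the crate' is the causative; it entails the inchoative 'the crate closed'.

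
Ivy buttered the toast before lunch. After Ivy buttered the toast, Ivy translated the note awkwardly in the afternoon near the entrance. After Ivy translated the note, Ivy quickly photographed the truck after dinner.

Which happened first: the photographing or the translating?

The connectives place the translating before the photographing.

the translating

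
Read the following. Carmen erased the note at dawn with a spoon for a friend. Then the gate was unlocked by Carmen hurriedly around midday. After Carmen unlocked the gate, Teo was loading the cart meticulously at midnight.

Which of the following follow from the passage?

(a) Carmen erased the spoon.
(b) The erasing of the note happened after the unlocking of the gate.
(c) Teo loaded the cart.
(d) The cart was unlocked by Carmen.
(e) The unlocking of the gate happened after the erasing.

(e)

(a) Not entailed — the spoon is the instrument, not what was erased.
(b) Not entailed — the narrative places the erasing before the unlocking, not after.
(c) Not entailed — 'was loading' is progressive on an accomplishment; it does not entail the completed 'loaded'.
(d) Not entailed — Carmen unlocked the gate, not the cart; the cart belongs to the loading event.
(e) Entailed — the narrative places the erasing before the unlocking.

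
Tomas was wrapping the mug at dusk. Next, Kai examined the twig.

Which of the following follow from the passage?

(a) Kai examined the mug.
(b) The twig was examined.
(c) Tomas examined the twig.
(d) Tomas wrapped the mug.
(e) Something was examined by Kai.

(b), (e)

(a) Not entailed — Kai examined the twig, not the mug; the mug belongs to the wrapping event.
(b) Entailed — this follows by dropping conjuncts from the examining event's description.
(c) Not entailed — the passage has Kai examining the twig, not Tomas.
(d) Not entailed — 'was wrapping' is progressive on an accomplishment; it does not entail the completed 'wrapped'.
(e) Entailed — this follows by dropping conjuncts from the examining event's description.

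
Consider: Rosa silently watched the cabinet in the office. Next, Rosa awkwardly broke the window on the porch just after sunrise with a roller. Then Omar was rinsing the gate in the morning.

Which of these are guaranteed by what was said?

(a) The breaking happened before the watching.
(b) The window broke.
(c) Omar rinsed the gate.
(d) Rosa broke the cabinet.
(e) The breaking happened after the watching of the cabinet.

(a) Not entailed — the narrative places the watching before the breaking, not after.
(b) Entailed — 'Rosa broke the window' is causative; it entails the inchoative 'the window broke'.
(c) Entailed — 'rinse' is an activity; 'was rinsing' entails that some rinsing happened, so 'rinsed' holds.
(d) Not entailed — Rosa broke the window, not the cabinet; the cabinet belongs to the watching event.
(e) Entailed — the narrative places the watching before the breaking.

(b), (c), (e)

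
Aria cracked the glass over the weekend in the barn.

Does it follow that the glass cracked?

yes

'Aria cracked the glass' is the causative; it entails the inchoative 'the glass cracked'.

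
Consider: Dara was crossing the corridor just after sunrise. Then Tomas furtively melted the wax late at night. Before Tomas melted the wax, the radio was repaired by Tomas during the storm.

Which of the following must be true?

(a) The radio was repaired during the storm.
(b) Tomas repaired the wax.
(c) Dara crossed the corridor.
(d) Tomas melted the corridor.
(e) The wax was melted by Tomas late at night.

(a), (e)

(a) Entailed — the original entails any weakening of itself; this just generalizes the agent.
(b) Not entailed — Tomas repaired the radio, not the wax; the wax belongs to the melting event.
(c) Not entailed — 'was crossing' is progressive on an accomplishment; it does not entail the completed 'crossed'.
(d) Not entailed — Tomas melted the wax, not the corridor; the corridor belongs to the crossing event.
(e) Entailed — the original entails any weakening of itself; this just drops 'furtively'.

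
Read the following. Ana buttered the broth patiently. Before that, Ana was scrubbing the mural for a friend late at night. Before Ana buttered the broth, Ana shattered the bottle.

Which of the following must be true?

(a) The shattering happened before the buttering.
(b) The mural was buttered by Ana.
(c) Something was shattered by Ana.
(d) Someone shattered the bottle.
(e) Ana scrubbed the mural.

(a), (c), (d), (e)

(a) Entailed — the narrative places the shattering before the buttering.
(b) Not entailed — Ana buttered the broth, not the mural; the mural belongs to the scrubbing event.
(c) Entailed — the original entails any weakening of itself; this just generalizes the patient.
(d) Entailed — this follows by dropping conjuncts from the shattering event's description.
(e) Entailed — 'scrub' is an activity; 'was scrubbing' entails that some scrubbing happened, so 'scrubbed' holds.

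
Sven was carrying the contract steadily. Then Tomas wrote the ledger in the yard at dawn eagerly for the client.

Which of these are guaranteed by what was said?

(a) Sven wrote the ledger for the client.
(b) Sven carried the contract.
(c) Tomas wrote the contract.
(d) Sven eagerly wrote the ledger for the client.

(b)

(a) Not entailed — the passage has Tomas writing the ledger, not Sven.
(b) Entailed — 'carry' is an activity; 'was carrying' entails that some carrying happened, so 'carried' holds.
(c) Not entailed — Tomas wrote the ledger, not the contract; the contract belongs to the carrying event.
(d) Not entailed — the passage has Tomas writing the ledger, not Sven.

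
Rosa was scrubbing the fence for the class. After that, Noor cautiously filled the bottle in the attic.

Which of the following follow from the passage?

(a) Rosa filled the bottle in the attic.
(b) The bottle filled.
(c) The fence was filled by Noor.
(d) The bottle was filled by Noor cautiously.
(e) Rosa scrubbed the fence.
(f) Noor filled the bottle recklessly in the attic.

(b), (d), (e)

(a) Not entailed — the passage has Noor filling the bottle, not Rosa.
(b) Entailed — 'Noor filled the bottle' is causative; it entails the inchoative 'the bottle filled'.
(c) Not entailed — Noor filled the bottle, not the fence; the fence belongs to the scrubbing event.
(d) Entailed — every conjunct here is already in the original filling event.
(e) Entailed — 'scrub' is an activity; 'was scrubbing' entails that some scrubbing happened, so 'scrubbed' holds.
(f) Not entailed — 'recklessly' adds a manner not in (and inconsistent with) the original.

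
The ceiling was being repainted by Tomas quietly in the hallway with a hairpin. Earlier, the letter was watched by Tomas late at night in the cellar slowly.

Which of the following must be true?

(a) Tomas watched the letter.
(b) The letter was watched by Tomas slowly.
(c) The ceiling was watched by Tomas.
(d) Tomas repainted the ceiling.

(a) Entailed — the original entails any weakening of itself; this just drops 'late at night', 'in the cellar', 'slowly'.
(b) Entailed — this follows by dropping conjuncts from the watching event's description.
(c) Not entailed — Tomas watched the letter, not the ceiling; the ceiling belongs to the repainting event.
(d) Not entailed — 'was repainting' is progressive on an accomplishment; it does not entail the completed 'repainted'.

(a), (b)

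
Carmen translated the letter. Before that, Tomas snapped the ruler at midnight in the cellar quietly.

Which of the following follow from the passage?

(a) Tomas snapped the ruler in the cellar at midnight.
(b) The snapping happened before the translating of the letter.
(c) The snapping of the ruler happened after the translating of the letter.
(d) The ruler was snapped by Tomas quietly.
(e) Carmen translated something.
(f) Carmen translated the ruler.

(a), (b), (d), (e)

(a) Entailed — this follows by dropping conjuncts from the snapping event's description.
(b) Entailed — the narrative places the snapping before the translating.
(c) Not entailed — the narrative places the snapping before the translating, not after.
(d) Entailed — this follows by dropping conjuncts from the snapping event's description.
(e) Entailed — this follows by dropping conjuncts from the translating event's description.
(f) Not entailed — Carmen translated the letter, not the ruler; the ruler belongs to the snapping event.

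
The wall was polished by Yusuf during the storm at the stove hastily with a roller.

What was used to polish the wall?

a roller

'with a roller' marks the instrument of the polishing event.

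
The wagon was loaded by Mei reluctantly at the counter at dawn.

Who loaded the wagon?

'Mei' marks the agent of the loading event.

Mei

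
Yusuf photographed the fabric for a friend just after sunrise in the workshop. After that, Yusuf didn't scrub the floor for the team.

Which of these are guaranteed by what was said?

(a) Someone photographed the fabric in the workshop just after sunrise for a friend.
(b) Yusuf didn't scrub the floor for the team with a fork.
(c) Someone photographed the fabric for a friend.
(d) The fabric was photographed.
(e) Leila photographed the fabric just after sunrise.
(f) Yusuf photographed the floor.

(a) Entailed — the original entails any weakening of itself; this just generalizes the agent.
(b) Entailed — under negation, adding a further restriction is entailed: if no such scrubbing event occurred, none occurred with a fork either.
(c) Entailed — this follows by dropping conjuncts from the photographing event's description.
(d) Entailed — this follows by dropping conjuncts from the photographing event's description.
(e) Not entailed — the passage has Yusuf photographing the fabric, not Leila.
(f) Not entailed — Yusuf photographed the fabric, not the floor; the floor belongs to the scrubbing event.

(a), (b), (c), (d)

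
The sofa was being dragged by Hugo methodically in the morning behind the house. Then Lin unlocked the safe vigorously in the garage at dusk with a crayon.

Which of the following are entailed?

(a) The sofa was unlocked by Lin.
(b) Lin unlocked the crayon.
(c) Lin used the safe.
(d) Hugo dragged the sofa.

(a) Not entailed — Lin unlocked the safe, not the sofa; the sofa belongs to the dragging event.
(b) Not entailed — the crayon is the instrument, not what was unlocked.
(c) Not entailed — the safe is the patient, not an instrument — Lin used a crayon.
(d) Entailed — 'drag' is an activity; 'was dragging' entails that some dragging happened, so 'dragged' holds.

(d)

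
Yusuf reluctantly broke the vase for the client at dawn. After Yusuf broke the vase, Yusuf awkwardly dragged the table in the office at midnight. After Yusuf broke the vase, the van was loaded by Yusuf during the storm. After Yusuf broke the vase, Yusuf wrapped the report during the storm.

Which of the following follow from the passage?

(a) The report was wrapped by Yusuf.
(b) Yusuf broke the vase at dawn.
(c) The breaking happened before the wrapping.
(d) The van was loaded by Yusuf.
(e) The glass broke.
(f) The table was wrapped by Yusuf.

(a), (b), (c), (d)

(a) Entailed — the original entails any weakening of itself; this just drops 'during the storm'.
(b) Entailed — dropping 'reluctantly', 'for the client' leaves a sub-description the original still satisfies.
(c) Entailed — the narrative places the breaking before the wrapping.
(d) Entailed — this follows by dropping conjuncts from the loading event's description.
(e) Not entailed — the vase is what broke, not the glass.
(f) Not entailed — Yusuf wrapped the report, not the table; the table belongs to the dragging event.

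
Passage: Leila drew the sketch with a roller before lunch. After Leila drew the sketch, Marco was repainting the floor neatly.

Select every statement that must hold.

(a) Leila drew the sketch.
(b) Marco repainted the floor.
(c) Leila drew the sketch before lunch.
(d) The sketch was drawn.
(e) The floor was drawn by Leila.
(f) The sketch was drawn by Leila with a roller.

(a) Entailed — dropping 'with a roller', 'before lunch' leaves a sub-description the original still satisfies.
(b) Not entailed — 'was repainting' is progressive on an accomplishment; it does not entail the completed 'repainted'.
(c) Entailed — dropping 'with a roller' leaves a sub-description the original still satisfies.
(d) Entailed — the original entails any weakening of itself; this just drops 'with a roller', 'before lunch' and generalizes the agent.
(e) Not entailed — Leila drew the sketch, not the floor; the floor belongs to the repainting event.
(f) Entailed — this follows by dropping conjuncts from the drawing event's description.

(a), (c), (d), (f)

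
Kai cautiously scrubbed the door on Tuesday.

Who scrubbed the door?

'Kai' marks the agent of the scrubbing event.

Kai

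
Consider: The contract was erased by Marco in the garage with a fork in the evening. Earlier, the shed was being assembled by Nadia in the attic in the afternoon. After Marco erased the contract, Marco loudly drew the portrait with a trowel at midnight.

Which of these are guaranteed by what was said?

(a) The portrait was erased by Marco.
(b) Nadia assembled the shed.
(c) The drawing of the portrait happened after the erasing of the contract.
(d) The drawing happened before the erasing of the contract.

(a) Not entailed — Marco erased the contract, not the portrait; the portrait belongs to the drawing event.
(b) Not entailed — 'was assembling' is progressive on an accomplishment; it does not entail the completed 'assembled'.
(c) Entailed — the narrative places the erasing before the drawing.
(d) Not entailed — the narrative places the erasing before the drawing, not after.

(c)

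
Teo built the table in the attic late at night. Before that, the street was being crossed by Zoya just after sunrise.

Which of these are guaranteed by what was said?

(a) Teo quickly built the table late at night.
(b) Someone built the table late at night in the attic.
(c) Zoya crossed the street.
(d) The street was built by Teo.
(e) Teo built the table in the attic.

(b), (e)

(a) Not entailed — 'quickly' adds information not in the original event.
(b) Entailed — every conjunct here is already in the original building event.
(c) Not entailed — 'was crossing' is progressive on an accomplishment; it does not entail the completed 'crossed'.
(d) Not entailed — Teo built the table, not the street; the street belongs to the crossing event.
(e) Entailed — the original entails any weakening of itself; this just drops 'late at night'.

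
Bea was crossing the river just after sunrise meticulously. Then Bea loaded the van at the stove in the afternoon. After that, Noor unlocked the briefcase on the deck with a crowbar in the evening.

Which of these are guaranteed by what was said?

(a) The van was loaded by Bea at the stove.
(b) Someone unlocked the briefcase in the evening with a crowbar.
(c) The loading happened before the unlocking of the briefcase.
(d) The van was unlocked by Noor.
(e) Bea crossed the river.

(a) Entailed — the original entails any weakening of itself; this just drops 'in the afternoon'.
(b) Entailed — the original entails any weakening of itself; this just drops 'on the deck' and generalizes the agent.
(c) Entailed — the narrative places the loading before the unlocking.
(d) Not entailed — Noor unlocked the briefcase, not the van; the van belongs to the loading event.
(e) Not entailed — 'was crossing' is progressive on an accomplishment; it does not entail the completed 'crossed'.

(a), (b), (c)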